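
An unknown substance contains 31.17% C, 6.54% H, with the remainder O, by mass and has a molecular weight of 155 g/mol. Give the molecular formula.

C4H10O6

Assume 100 g: 31.17 g C, 6.54 g H, 62.29 g O.
Moles — C: 31.17 / 12.01 = 2.595 mol; H: 6.54 / 1.008 = 6.488 mol; O: 62.29 / 16.00 = 3.893 mol
Divide by the smallest (2.595 mol C): C 1.000, H 2.500, O 1.500
Scaling by 2: C 2.00, H 5.00, O 3.00 → C2H5O3
Empirical-formula mass = 77.06 g/mol
n = 155 / 77.06 = 2.01 ≈ 2
Molecular formula = (C2H5O3)×2 = C4H10O6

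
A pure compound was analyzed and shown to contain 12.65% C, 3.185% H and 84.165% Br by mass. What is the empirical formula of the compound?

CH3Br

Assume 100 g: 12.65 g C, 3.185 g H, 84.165 g Br.
Moles — C: 12.65 / 12.01 = 1.053 mol; H: 3.185 / 1.008 = 3.16 mol; Br: 84.165 / 79.90 = 1.053 mol
Smallest is C at 1.053 mol; normalising gives C 1.000, H 3.000, Br 1.000
→ CH3Br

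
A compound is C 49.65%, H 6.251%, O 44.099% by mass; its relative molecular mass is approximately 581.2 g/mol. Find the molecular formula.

Assume 100 g: 49.65 g C, 6.251 g H, 44.099 g O.
n(C) = 49.65/12.01 = 4.134, n(H) = 6.251/1.008 = 6.201, n(O) = 44.099/16.00 = 2.756
Smallest is O at 2.756 mol; normalising gives C 1.500, H 2.250, O 1.000
Scaling by 4: C 6.00, H 9.00, O 4.00 → C6H9O4
Empirical-formula mass = 145.13 g/mol
n = 581.2 / 145.13 = 4.00 ≈ 4
Molecular formula = (C6H9O4)×4 = C24H36O16

C24H36O16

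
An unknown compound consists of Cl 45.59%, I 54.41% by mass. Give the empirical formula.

Assume 100 g: 45.59 g Cl, 54.41 g I.
Moles — Cl: 45.59 / 35.45 = 1.286 mol; I: 54.41 / 126.90 = 0.4288 mol
Divide by the smallest (0.4288 mol I): Cl 2.999, I 1.000
≈ 3:1 → Cl3I

Cl3I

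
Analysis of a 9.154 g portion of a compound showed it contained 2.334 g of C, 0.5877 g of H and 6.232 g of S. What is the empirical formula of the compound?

CH3S

C: 2.334 g ÷ 12.01 g/mol = 0.1943 mol
H: 0.5877 g ÷ 1.008 g/mol = 0.583 mol
S: 6.232 g ÷ 32.07 g/mol = 0.1943 mol
Ratios (÷ 0.1943): C 1.000, H 3.000, S 1.000
→ CH3S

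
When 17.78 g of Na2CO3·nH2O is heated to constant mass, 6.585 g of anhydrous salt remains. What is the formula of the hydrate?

Mass of water lost = 17.78 − 6.585 = 11.2 g → 11.2 / 18.02 = 0.6213 mol H2O
Molar mass of Na2CO3 = 105.99 g/mol → mol Na2CO3 = 6.585 / 105.99 = 0.06213
n = 0.6213 / 0.06213 = 10.00 ≈ 10 → Na2CO3·10H2O

Na2CO3·10H2O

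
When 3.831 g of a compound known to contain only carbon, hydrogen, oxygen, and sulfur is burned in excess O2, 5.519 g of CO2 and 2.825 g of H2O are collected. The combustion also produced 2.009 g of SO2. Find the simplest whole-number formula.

C4H10O2S

mol C = 5.519 / 44.01 = 0.1254; mass C = 0.1254 × 12.01 = 1.506 g
mol H = 2 × (2.825 / 18.02) = 0.3135; mass H = 0.3135 × 1.008 = 0.3160 g
mol S = 2.009 / 64.07 = 0.03136; mass S = 1.006 g
mass O = 3.831 − (2.828) = 1.003 g → mol O = 0.06270
Divide by the smallest (0.03136 mol S): C 3.999, H 9.999, O 2.000, S 1.000
Ratio ≈ 4:10:2:1, so the empirical formula is C4H10O2S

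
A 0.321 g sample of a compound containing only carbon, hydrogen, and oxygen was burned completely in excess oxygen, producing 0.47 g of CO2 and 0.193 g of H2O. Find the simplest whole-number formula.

CH2O

mol C = 0.47 / 44.01 = 0.01068; mass C = 0.01068 × 12.01 = 0.1283 g
mol H = 2 × (0.193 / 18.02) = 0.02142; mass H = 0.02142 × 1.008 = 0.02159 g
mass O = 0.321 − (0.1499) = 0.1711 g → mol O = 0.01070
Ratios (÷ 0.01068): C 1.000, H 2.006, O 1.002
Ratio ≈ 1:2:1, so the empirical formula is CH2O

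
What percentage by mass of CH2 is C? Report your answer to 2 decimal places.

Molar mass = 1(12.01) + 2(1.008) = 14.026 g/mol
Mass of C per mole = 1 × 12.01 = 12.010 g
% C = 12.010 / 14.026 × 100 = 85.63%

85.63%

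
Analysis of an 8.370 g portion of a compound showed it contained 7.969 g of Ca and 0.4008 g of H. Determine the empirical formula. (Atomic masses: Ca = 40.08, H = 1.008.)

CaH2

n(Ca) = 7.969/40.08 = 0.1988, n(H) = 0.4008/1.008 = 0.3976
Divide by the smallest (0.1988 mol Ca): Ca 1.000, H 2.000
→ CaH2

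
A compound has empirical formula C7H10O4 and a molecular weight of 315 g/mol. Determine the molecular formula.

C14H20O8

Empirical-formula mass = 158.15 g/mol
n = 315 / 158.15 = 1.99 ≈ 2
Molecular formula = (C7H10O4)2 = C14H20O8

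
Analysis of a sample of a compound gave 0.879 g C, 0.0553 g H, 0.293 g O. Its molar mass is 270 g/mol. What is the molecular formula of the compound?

C16H12O4

n(C) = 0.879/12.01 = 0.07319, n(H) = 0.0553/1.008 = 0.05486, n(O) = 0.293/16.00 = 0.01831
Ratios (÷ 0.01831): C 3.997, H 2.996, O 1.000
→ C4H3O
Empirical-formula mass = 67.06 g/mol
n = 270 / 67.06 = 4.03 ≈ 4
Molecular formula = (C4H3O)×4 = C16H12O4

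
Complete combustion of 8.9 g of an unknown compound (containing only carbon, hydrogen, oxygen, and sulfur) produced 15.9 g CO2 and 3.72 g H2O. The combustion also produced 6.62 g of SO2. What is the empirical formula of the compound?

mol C = 15.9 / 44.01 = 0.3613; mass C = 0.3613 × 12.01 = 4.339 g
mol H = 2 × (3.72 / 18.02) = 0.4129; mass H = 0.4129 × 1.008 = 0.4162 g
mol S = 6.62 / 64.07 = 0.1033; mass S = 3.314 g
mass O = 8.9 − (8.069) = 0.8312 g → mol O = 0.05195
Smallest is O at 0.05195 mol; normalising gives C 6.954, H 7.947, O 1.000, S 1.989
→ C7H8OS2

C7H8OS2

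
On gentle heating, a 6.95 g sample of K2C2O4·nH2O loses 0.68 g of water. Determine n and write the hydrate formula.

K2C2O4·H2O

Mass of anhydrous K2C2O4 = 6.95 − 0.68 = 6.27 g
mol H2O = 0.68 / 18.02 = 0.03774
Molar mass of K2C2O4 = 166.22 g/mol → mol K2C2O4 = 6.27 / 166.22 = 0.03772
n = 0.03774 / 0.03772 = 1.00 ≈ 1 → K2C2O4·H2O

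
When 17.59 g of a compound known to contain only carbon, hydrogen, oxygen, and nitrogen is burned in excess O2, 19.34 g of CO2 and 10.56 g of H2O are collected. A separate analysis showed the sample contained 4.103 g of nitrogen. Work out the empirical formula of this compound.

mol C = 19.34 / 44.01 = 0.4394; mass C = 0.4394 × 12.01 = 5.278 g
mol H = 2 × (10.56 / 18.02) = 1.172; mass H = 1.172 × 1.008 = 1.181 g
mol N = 4.103 / 14.01 = 0.2929
mass O = 17.59 − (10.56) = 7.028 g → mol O = 0.4392
Ratios (÷ 0.2929): C 1.501, H 4.002, N 1.000, O 1.500
Scaling by 2: C 3.00, H 8.00, N 2.00, O 3.00 → C3H8N2O3

C3H8N2O3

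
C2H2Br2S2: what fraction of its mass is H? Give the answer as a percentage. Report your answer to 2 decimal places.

0.81%

Molar mass = 2(12.01) + 2(1.008) + 2(79.90) + 2(32.07) = 249.976 g/mol
Mass of H per mole = 2 × 1.008 = 2.016 g
% H = 2.016 / 249.976 × 100 = 0.81%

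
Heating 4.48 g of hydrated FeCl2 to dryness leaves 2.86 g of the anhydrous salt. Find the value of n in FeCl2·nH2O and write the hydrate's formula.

Mass of water lost = 4.48 − 2.86 = 1.62 g → 1.62 / 18.02 = 0.0899 mol H2O
Molar mass of FeCl2 = 126.75 g/mol → mol FeCl2 = 2.86 / 126.75 = 0.02256
n = 0.0899 / 0.02256 = 3.98 ≈ 4 → FeCl2·4H2O

FeCl2·4H2O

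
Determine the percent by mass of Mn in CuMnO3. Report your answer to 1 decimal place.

Molar mass = 1(63.55) + 1(54.94) + 3(16.00) = 166.490 g/mol
Mass of Mn per mole = 1 × 54.94 = 54.940 g
% Mn = 54.940 / 166.490 × 100 = 33.0%

33.0%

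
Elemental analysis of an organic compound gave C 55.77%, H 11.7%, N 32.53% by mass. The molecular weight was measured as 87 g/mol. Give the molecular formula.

C4H10N2

Assume 100 g: 55.77 g C, 11.7 g H, 32.53 g N.
C: 55.77 g ÷ 12.01 g/mol = 4.644 mol
H: 11.7 g ÷ 1.008 g/mol = 11.61 mol
N: 32.53 g ÷ 14.01 g/mol = 2.322 mol
Ratios (÷ 2.322): C 2.000, H 4.999, N 1.000
≈ 2:5:1 → C2H5N
Empirical-formula mass = 43.07 g/mol
n = 87 / 43.07 = 2.02 ≈ 2
Molecular formula = (C2H5N)×2 = C4H10N2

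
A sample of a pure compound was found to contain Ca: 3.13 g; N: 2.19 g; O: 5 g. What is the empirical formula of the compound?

Ca: 3.13 g ÷ 40.08 g/mol = 0.07809 mol
N: 2.19 g ÷ 14.01 g/mol = 0.1563 mol
O: 5 g ÷ 16.00 g/mol = 0.3125 mol
Ratios (÷ 0.07809): Ca 1.000, N 2.002, O 4.002
Ratio ≈ 1:2:4, so the empirical formula is CaN2O4

CaN2O4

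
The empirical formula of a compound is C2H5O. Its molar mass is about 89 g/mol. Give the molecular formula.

Empirical-formula mass = 45.06 g/mol
n = 89 / 45.06 = 1.98 ≈ 2
Molecular formula = (C2H5O)2 = C4H10O2

C4H10O2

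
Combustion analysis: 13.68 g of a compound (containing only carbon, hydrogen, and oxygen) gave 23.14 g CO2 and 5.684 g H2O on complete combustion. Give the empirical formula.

mol C = 23.14 / 44.01 = 0.5258; mass C = 0.5258 × 12.01 = 6.315 g
mol H = 2 × (5.684 / 18.02) = 0.6309; mass H = 0.6309 × 1.008 = 0.6359 g
mass O = 13.68 − (6.951) = 6.729 g → mol O = 0.4206
Smallest is O at 0.4206 mol; normalising gives C 1.250, H 1.500, O 1.000
Multiply by 4: C 5.00, H 6.00, O 4.00 → C5H6O4

C5H6O4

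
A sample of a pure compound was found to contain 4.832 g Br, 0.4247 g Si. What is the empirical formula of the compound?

Br: 4.832 g ÷ 79.90 g/mol = 0.06048 mol
Si: 0.4247 g ÷ 28.09 g/mol = 0.01512 mol
Divide by the smallest (0.01512 mol Si): Br 4.000, Si 1.000
≈ 4:1 → Br4Si

Br4Si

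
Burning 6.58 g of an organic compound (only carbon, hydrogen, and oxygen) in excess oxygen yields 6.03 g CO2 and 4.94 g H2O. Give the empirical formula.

mol C = 6.03 / 44.01 = 0.1370; mass C = 0.1370 × 12.01 = 1.646 g
mol H = 2 × (4.94 / 18.02) = 0.5483; mass H = 0.5483 × 1.008 = 0.5527 g
mass O = 6.58 − (2.198) = 4.382 g → mol O = 0.2739
Divide by the smallest (0.137 mol C): C 1.000, H 4.002, O 1.999
→ CH4O2

CH4O2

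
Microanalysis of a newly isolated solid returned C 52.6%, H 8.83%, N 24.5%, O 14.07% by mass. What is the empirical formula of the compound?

Assume 100 g: 52.6 g C, 8.83 g H, 24.5 g N, 14.07 g O.
C: 52.6 g ÷ 12.01 g/mol = 4.38 mol
H: 8.83 g ÷ 1.008 g/mol = 8.76 mol
N: 24.5 g ÷ 14.01 g/mol = 1.749 mol
O: 14.07 g ÷ 16.00 g/mol = 0.8794 mol
Divide by the smallest (0.8794 mol O): C 4.980, H 9.962, N 1.989, O 1.000
≈ 5:10:2:1 → C5H10N2O

C5H10N2O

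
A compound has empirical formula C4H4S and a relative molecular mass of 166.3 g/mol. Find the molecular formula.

Empirical-formula mass = 84.14 g/mol
n = 166.3 / 84.14 = 1.98 ≈ 2
Molecular formula = (C4H4S)2 = C8H8S2

C8H8S2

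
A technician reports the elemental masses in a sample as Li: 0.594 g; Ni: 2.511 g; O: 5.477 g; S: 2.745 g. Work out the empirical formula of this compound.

Li2NiO8S2

Li: 0.594 g ÷ 6.94 g/mol = 0.08559 mol
Ni: 2.511 g ÷ 58.69 g/mol = 0.04278 mol
O: 5.477 g ÷ 16.00 g/mol = 0.3423 mol
S: 2.745 g ÷ 32.07 g/mol = 0.08559 mol
Ratios (÷ 0.04278): Li 2.001, Ni 1.000, O 8.001, S 2.001
Ratio ≈ 2:1:8:2, so the empirical formula is Li2NiO8S2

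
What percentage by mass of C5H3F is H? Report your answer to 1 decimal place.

3.7%

Molar mass = 5(12.01) + 3(1.008) + 1(19.00) = 82.074 g/mol
Mass of H per mole = 3 × 1.008 = 3.024 g
% H = 3.024 / 82.074 × 100 = 3.7%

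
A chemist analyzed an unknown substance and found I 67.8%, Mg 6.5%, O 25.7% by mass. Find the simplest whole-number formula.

I2MgO6

Assume 100 g: 67.8 g I, 6.5 g Mg, 25.7 g O.
I: 67.8 g ÷ 126.90 g/mol = 0.5343 mol
Mg: 6.5 g ÷ 24.31 g/mol = 0.2674 mol
O: 25.7 g ÷ 16.00 g/mol = 1.606 mol
Ratios (÷ 0.2674): I 1.998, Mg 1.000, O 6.007
≈ 2:1:6 → I2MgO6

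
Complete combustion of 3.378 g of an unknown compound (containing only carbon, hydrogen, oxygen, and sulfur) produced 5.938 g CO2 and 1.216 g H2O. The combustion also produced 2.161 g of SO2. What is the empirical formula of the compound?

C4H4OS

mol C = 5.938 / 44.01 = 0.1349; mass C = 0.1349 × 12.01 = 1.620 g
mol H = 2 × (1.216 / 18.02) = 0.1350; mass H = 0.1350 × 1.008 = 0.1360 g
mol S = 2.161 / 64.07 = 0.03373; mass S = 1.082 g
mass O = 3.378 − (2.838) = 0.5398 g → mol O = 0.03374
Smallest is S at 0.03373 mol; normalising gives C 4.000, H 4.001, O 1.000, S 1.000
Ratio ≈ 4:4:1:1, so the empirical formula is C4H4OS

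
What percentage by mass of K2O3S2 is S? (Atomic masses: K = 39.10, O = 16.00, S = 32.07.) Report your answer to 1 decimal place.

33.7%

Molar mass = 2(39.10) + 3(16.00) + 2(32.07) = 190.340 g/mol
Mass of S per mole = 2 × 32.07 = 64.140 g
% S = 64.140 / 190.340 × 100 = 33.7%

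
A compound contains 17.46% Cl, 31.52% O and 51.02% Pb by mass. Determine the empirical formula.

Cl2O8Pb

Assume 100 g: 17.46 g Cl, 31.52 g O, 51.02 g Pb.
n(Cl) = 17.46/35.45 = 0.4925, n(O) = 31.52/16.00 = 1.97, n(Pb) = 51.02/207.2 = 0.2462
Smallest is Pb at 0.2462 mol; normalising gives Cl 2.000, O 8.000, Pb 1.000
→ Cl2O8Pb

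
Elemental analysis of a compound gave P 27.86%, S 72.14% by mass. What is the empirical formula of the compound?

Assume 100 g: 27.86 g P, 72.14 g S.
n(P) = 27.86/30.97 = 0.8996, n(S) = 72.14/32.07 = 2.249
Ratios (÷ 0.8996): P 1.000, S 2.501
Multiply by 2: P 2.00, S 5.00 → P2S5

P2S5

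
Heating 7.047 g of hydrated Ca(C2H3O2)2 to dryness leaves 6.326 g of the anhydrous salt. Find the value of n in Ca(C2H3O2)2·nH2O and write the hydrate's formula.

Ca(C2H3O2)2·H2O

Mass of water lost = 7.047 − 6.326 = 0.721 g → 0.721 / 18.02 = 0.04001 mol H2O
Molar mass of Ca(C2H3O2)2 = 158.17 g/mol → mol Ca(C2H3O2)2 = 6.326 / 158.17 = 0.04
n = 0.04001 / 0.04 = 1.00 ≈ 1 → Ca(C2H3O2)2·H2O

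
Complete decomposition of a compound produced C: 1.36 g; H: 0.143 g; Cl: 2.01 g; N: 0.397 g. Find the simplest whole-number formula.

Moles — C: 1.36 / 12.01 = 0.1132 mol; H: 0.143 / 1.008 = 0.1419 mol; Cl: 2.01 / 35.45 = 0.0567 mol; N: 0.397 / 14.01 = 0.02834 mol
Divide by the smallest (0.02834 mol N): C 3.996, H 5.006, Cl 2.001, N 1.000
→ C4H5Cl2N

C4H5Cl2N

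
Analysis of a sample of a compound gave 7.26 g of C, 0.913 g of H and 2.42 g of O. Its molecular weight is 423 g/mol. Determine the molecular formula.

C24H36O6

C: 7.26 g ÷ 12.01 g/mol = 0.6045 mol
H: 0.913 g ÷ 1.008 g/mol = 0.9058 mol
O: 2.42 g ÷ 16.00 g/mol = 0.1512 mol
Ratios (÷ 0.1512): C 3.997, H 5.988, O 1.000
≈ 4:6:1 → C4H6O
Empirical-formula mass = 70.09 g/mol
n = 423 / 70.09 = 6.04 ≈ 6
Molecular formula = (C4H6O)×6 = C24H36O6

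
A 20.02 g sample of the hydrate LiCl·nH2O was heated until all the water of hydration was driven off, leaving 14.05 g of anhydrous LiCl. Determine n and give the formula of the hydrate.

LiCl·H2O

Mass of water lost = 20.02 − 14.05 = 5.97 g → 5.97 / 18.02 = 0.3313 mol H2O
Molar mass of LiCl = 42.39 g/mol → mol LiCl = 14.05 / 42.39 = 0.3314
n = 0.3313 / 0.3314 = 1.00 ≈ 1 → LiCl·H2O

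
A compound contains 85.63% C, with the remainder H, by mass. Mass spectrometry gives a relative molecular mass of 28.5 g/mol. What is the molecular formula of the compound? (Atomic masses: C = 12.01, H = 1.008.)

Assume 100 g: 85.63 g C, 14.37 g H.
Moles — C: 85.63 / 12.01 = 7.13 mol; H: 14.37 / 1.008 = 14.26 mol
Smallest is C at 7.13 mol; normalising gives C 1.000, H 1.999
Ratio ≈ 1:2, so the empirical formula is CH2
Empirical-formula mass = 14.03 g/mol
n = 28.5 / 14.03 = 2.03 ≈ 2
Molecular formula = (CH2)×2 = C2H4

C2H4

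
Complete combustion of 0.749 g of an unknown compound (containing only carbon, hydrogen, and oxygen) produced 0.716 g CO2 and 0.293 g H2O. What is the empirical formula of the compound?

CH2O2

mol C = 0.716 / 44.01 = 0.01627; mass C = 0.01627 × 12.01 = 0.1954 g
mol H = 2 × (0.293 / 18.02) = 0.03252; mass H = 0.03252 × 1.008 = 0.03278 g
mass O = 0.749 − (0.2282) = 0.5208 g → mol O = 0.03255
Divide by the smallest (0.01627 mol C): C 1.000, H 1.999, O 2.001
≈ 1:2:2 → CH2O2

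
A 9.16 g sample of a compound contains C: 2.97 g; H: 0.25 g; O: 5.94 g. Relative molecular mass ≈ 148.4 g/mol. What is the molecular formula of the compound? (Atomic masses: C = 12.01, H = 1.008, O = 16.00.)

Moles — C: 2.97 / 12.01 = 0.2473 mol; H: 0.25 / 1.008 = 0.248 mol; O: 5.94 / 16.00 = 0.3713 mol
Divide by the smallest (0.2473 mol C): C 1.000, H 1.003, O 1.501
Multiply by 2: C 2.00, H 2.01, O 3.00 → C2H2O3
Empirical-formula mass = 74.04 g/mol
n = 148.4 / 74.04 = 2.00 ≈ 2
Molecular formula = (C2H2O3)×2 = C4H4O6

C4H4O6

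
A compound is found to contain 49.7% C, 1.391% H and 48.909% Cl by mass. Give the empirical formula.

Assume 100 g: 49.7 g C, 1.391 g H, 48.909 g Cl.
n(C) = 49.7/12.01 = 4.138, n(H) = 1.391/1.008 = 1.38, n(Cl) = 48.909/35.45 = 1.38
Ratios (÷ 1.38): C 2.999, H 1.000, Cl 1.000
≈ 3:1:1 → C3HCl

C3HCl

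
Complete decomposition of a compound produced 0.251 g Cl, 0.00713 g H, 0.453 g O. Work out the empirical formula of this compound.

n(Cl) = 0.251/35.45 = 0.00708, n(H) = 0.00713/1.008 = 0.007073, n(O) = 0.453/16.00 = 0.02831
Smallest is H at 0.007073 mol; normalising gives Cl 1.001, H 1.000, O 4.003
→ ClHO4

ClHO4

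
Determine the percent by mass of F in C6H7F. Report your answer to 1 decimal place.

Molar mass = 6(12.01) + 7(1.008) + 1(19.00) = 98.116 g/mol
Mass of F per mole = 1 × 19.00 = 19.000 g
% F = 19.000 / 98.116 × 100 = 19.4%

19.4%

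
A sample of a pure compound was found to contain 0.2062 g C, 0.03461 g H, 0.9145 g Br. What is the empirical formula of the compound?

Moles — C: 0.2062 / 12.01 = 0.01717 mol; H: 0.03461 / 1.008 = 0.03434 mol; Br: 0.9145 / 79.90 = 0.01145 mol
Divide by the smallest (0.01145 mol Br): C 1.500, H 3.000, Br 1.000
Multiply by 2: C 3.00, H 6.00, Br 2.00 → C3H6Br2

C3H6Br2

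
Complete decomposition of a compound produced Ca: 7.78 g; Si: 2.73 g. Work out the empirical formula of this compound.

Ca: 7.78 g ÷ 40.08 g/mol = 0.1941 mol
Si: 2.73 g ÷ 28.09 g/mol = 0.09719 mol
Smallest is Si at 0.09719 mol; normalising gives Ca 1.997, Si 1.000
≈ 2:1 → Ca2Si

Ca2Si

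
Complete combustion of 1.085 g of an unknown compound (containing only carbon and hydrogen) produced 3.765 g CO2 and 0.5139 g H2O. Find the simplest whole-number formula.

mol C = 3.765 / 44.01 = 0.08555; mass C = 0.08555 × 12.01 = 1.027 g
mol H = 2 × (0.5139 / 18.02) = 0.05704; mass H = 0.05704 × 1.008 = 0.05749 g
Ratios (÷ 0.05704): C 1.500, H 1.000
Scaling by 2: C 3.00, H 2.00 → C3H2

C3H2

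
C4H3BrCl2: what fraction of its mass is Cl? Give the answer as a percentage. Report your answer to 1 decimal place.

Molar mass = 4(12.01) + 3(1.008) + 1(79.90) + 2(35.45) = 201.864 g/mol
Mass of Cl per mole = 2 × 35.45 = 70.900 g
% Cl = 70.900 / 201.864 × 100 = 35.1%

35.1%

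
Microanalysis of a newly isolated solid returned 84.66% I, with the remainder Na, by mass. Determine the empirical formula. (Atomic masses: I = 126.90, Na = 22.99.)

INa

Assume 100 g: 84.66 g I, 15.34 g Na.
n(I) = 84.66/126.90 = 0.6671, n(Na) = 15.34/22.99 = 0.6672
Ratios (÷ 0.6671): I 1.000, Na 1.000
→ INa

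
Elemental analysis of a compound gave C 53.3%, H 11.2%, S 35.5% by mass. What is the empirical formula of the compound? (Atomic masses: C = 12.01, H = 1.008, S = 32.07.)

C4H10S

Assume 100 g: 53.3 g C, 11.2 g H, 35.5 g S.
C: 53.3 g ÷ 12.01 g/mol = 4.438 mol
H: 11.2 g ÷ 1.008 g/mol = 11.11 mol
S: 35.5 g ÷ 32.07 g/mol = 1.107 mol
Smallest is S at 1.107 mol; normalising gives C 4.009, H 10.038, S 1.000
→ C4H10S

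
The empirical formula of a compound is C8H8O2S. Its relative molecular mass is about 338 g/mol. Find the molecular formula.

Empirical-formula mass = 168.21 g/mol
n = 338 / 168.21 = 2.01 ≈ 2
Molecular formula = (C8H8O2S)2 = C16H16O4S2

C16H16O4S2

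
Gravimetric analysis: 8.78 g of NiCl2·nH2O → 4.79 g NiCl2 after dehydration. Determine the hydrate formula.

Mass of water lost = 8.78 − 4.79 = 3.99 g → 3.99 / 18.02 = 0.2214 mol H2O
Molar mass of NiCl2 = 129.59 g/mol → mol NiCl2 = 4.79 / 129.59 = 0.03696
n = 0.2214 / 0.03696 = 5.99 ≈ 6 → NiCl2·6H2O

NiCl2·6H2O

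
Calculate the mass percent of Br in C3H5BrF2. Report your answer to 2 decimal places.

50.26%

Molar mass = 3(12.01) + 5(1.008) + 1(79.90) + 2(19.00) = 158.970 g/mol
Mass of Br per mole = 1 × 79.90 = 79.900 g
% Br = 79.900 / 158.970 × 100 = 50.26%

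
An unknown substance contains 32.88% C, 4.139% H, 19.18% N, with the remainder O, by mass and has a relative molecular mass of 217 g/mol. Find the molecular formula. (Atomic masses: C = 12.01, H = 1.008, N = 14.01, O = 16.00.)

C6H9N3O6

Assume 100 g: 32.88 g C, 4.139 g H, 19.18 g N, 43.801 g O.
Moles — C: 32.88 / 12.01 = 2.738 mol; H: 4.139 / 1.008 = 4.106 mol; N: 19.18 / 14.01 = 1.369 mol; O: 43.801 / 16.00 = 2.738 mol
Smallest is N at 1.369 mol; normalising gives C 2.000, H 2.999, N 1.000, O 2.000
→ C2H3NO2
Empirical-formula mass = 73.05 g/mol
n = 217 / 73.05 = 2.97 ≈ 3
Molecular formula = (C2H3NO2)×3 = C6H9N3O6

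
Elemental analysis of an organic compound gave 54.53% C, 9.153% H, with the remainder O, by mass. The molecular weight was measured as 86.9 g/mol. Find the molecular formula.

Assume 100 g: 54.53 g C, 9.153 g H, 36.317 g O.
n(C) = 54.53/12.01 = 4.54, n(H) = 9.153/1.008 = 9.08, n(O) = 36.317/16.00 = 2.27
Divide by the smallest (2.27 mol O): C 2.000, H 4.000, O 1.000
≈ 2:4:1 → C2H4O
Empirical-formula mass = 44.05 g/mol
n = 86.9 / 44.05 = 1.97 ≈ 2
Molecular formula = (C2H4O)×2 = C4H8O2

C4H8O2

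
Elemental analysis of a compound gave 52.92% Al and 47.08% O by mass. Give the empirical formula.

Al2O3

Assume 100 g: 52.92 g Al, 47.08 g O.
Al: 52.92 g ÷ 26.98 g/mol = 1.961 mol
O: 47.08 g ÷ 16.00 g/mol = 2.942 mol
Divide by the smallest (1.961 mol Al): Al 1.000, O 1.500
Scaling by 2: Al 2.00, O 3.00 → Al2O3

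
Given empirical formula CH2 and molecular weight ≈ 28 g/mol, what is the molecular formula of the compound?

Empirical-formula mass = 14.03 g/mol
n = 28 / 14.03 = 2.00 ≈ 2
Molecular formula = (CH2)2 = C2H4

C2H4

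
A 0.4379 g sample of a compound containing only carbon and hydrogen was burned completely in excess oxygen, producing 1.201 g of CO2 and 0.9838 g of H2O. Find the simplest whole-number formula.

mol C = 1.201 / 44.01 = 0.02729; mass C = 0.02729 × 12.01 = 0.3277 g
mol H = 2 × (0.9838 / 18.02) = 0.1092; mass H = 0.1092 × 1.008 = 0.1101 g
Ratios (÷ 0.02729): C 1.000, H 4.001
Ratio ≈ 1:4, so the empirical formula is CH4

CH4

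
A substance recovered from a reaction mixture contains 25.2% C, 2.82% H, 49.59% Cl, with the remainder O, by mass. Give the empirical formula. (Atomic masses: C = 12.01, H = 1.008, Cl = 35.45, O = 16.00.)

C3H4Cl2O2

Assume 100 g: 25.2 g C, 2.82 g H, 49.59 g Cl, 22.39 g O.
n(C) = 25.2/12.01 = 2.098, n(H) = 2.82/1.008 = 2.798, n(Cl) = 49.59/35.45 = 1.399, n(O) = 22.39/16.00 = 1.399
Smallest is Cl at 1.399 mol; normalising gives C 1.500, H 2.000, Cl 1.000, O 1.000
×2: C 3.00, H 4.00, Cl 2.00, O 2.00 → C3H4Cl2O2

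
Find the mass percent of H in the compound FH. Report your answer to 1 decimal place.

5.0%

Molar mass = 1(19.00) + 1(1.008) = 20.008 g/mol
Mass of H per mole = 1 × 1.008 = 1.008 g
% H = 1.008 / 20.008 × 100 = 5.0%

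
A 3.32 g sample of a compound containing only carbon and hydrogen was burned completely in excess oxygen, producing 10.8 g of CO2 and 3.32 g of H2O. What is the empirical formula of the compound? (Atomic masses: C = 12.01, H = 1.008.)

mol C = 10.8 / 44.01 = 0.2454; mass C = 0.2454 × 12.01 = 2.947 g
mol H = 2 × (3.32 / 18.02) = 0.3685; mass H = 0.3685 × 1.008 = 0.3714 g
Smallest is C at 0.2454 mol; normalising gives C 1.000, H 1.502
Multiply by 2: C 2.00, H 3.00 → C2H3

C2H3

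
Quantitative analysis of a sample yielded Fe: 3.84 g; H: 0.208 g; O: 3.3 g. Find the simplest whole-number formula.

Moles — Fe: 3.84 / 55.85 = 0.06876 mol; H: 0.208 / 1.008 = 0.2063 mol; O: 3.3 / 16.00 = 0.2062 mol
Smallest is Fe at 0.06876 mol; normalising gives Fe 1.000, H 3.001, O 3.000
Ratio ≈ 1:3:3, so the empirical formula is FeH3O3

FeH3O3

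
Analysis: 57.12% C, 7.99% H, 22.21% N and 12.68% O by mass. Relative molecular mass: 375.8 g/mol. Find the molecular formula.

C18H30N6O3

Assume 100 g: 57.12 g C, 7.99 g H, 22.21 g N, 12.68 g O.
n(C) = 57.12/12.01 = 4.756, n(H) = 7.99/1.008 = 7.927, n(N) = 22.21/14.01 = 1.585, n(O) = 12.68/16.00 = 0.7925
Divide by the smallest (0.7925 mol O): C 6.001, H 10.002, N 2.000, O 1.000
≈ 6:10:2:1 → C6H10N2O
Empirical-formula mass = 126.16 g/mol
n = 375.8 / 126.16 = 2.98 ≈ 3
Molecular formula = (C6H10N2O)×3 = C18H30N6O3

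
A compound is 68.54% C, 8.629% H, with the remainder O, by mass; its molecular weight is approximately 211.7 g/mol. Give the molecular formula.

Assume 100 g: 68.54 g C, 8.629 g H, 22.831 g O.
n(C) = 68.54/12.01 = 5.707, n(H) = 8.629/1.008 = 8.561, n(O) = 22.831/16.00 = 1.427
Ratios (÷ 1.427): C 3.999, H 5.999, O 1.000
Ratio ≈ 4:6:1, so the empirical formula is C4H6O
Empirical-formula mass = 70.09 g/mol
n = 211.7 / 70.09 = 3.02 ≈ 3
Molecular formula = (C4H6O)×3 = C12H18O3

C12H18O3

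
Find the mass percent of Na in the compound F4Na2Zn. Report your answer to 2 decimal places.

24.54%

Molar mass = 4(19.00) + 2(22.99) + 1(65.38) = 187.360 g/mol
Mass of Na per mole = 2 × 22.99 = 45.980 g
% Na = 45.980 / 187.360 × 100 = 24.54%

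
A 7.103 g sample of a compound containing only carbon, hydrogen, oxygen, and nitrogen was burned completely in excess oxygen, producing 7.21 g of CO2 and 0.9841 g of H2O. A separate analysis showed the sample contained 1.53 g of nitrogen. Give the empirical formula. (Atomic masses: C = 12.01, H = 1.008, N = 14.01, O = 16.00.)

mol C = 7.21 / 44.01 = 0.1638; mass C = 0.1638 × 12.01 = 1.968 g
mol H = 2 × (0.9841 / 18.02) = 0.1092; mass H = 0.1092 × 1.008 = 0.1101 g
mol N = 1.53 / 14.01 = 0.1092
mass O = 7.103 − (3.608) = 3.495 g → mol O = 0.2185
Smallest is N at 0.1092 mol; normalising gives C 1.500, H 1.000, N 1.000, O 2.000
×2: C 3.00, H 2.00, N 2.00, O 4.00 → C3H2N2O4

C3H2N2O4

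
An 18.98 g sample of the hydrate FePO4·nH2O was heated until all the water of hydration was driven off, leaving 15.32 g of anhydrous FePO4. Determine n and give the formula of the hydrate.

FePO4·2H2O

Mass of water lost = 18.98 − 15.32 = 3.66 g → 3.66 / 18.02 = 0.2031 mol H2O
Molar mass of FePO4 = 150.82 g/mol → mol FePO4 = 15.32 / 150.82 = 0.1016
n = 0.2031 / 0.1016 = 2.00 ≈ 2 → FePO4·2H2O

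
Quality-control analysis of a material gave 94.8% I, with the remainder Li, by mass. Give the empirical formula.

Assume 100 g: 94.8 g I, 5.2 g Li.
I: 94.8 g ÷ 126.90 g/mol = 0.747 mol
Li: 5.2 g ÷ 6.94 g/mol = 0.7493 mol
Ratios (÷ 0.747): I 1.000, Li 1.003
≈ 1:1 → ILi

ILi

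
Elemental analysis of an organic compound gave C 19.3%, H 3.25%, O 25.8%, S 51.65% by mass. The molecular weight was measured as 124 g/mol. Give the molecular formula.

Assume 100 g: 19.3 g C, 3.25 g H, 25.8 g O, 51.65 g S.
Moles — C: 19.3 / 12.01 = 1.607 mol; H: 3.25 / 1.008 = 3.224 mol; O: 25.8 / 16.00 = 1.613 mol; S: 51.65 / 32.07 = 1.611 mol
Divide by the smallest (1.607 mol C): C 1.000, H 2.006, O 1.003, S 1.002
→ CH2OS
Empirical-formula mass = 62.10 g/mol
n = 124 / 62.10 = 2.00 ≈ 2
Molecular formula = (CH2OS)×2 = C2H4O2S2

C2H4O2S2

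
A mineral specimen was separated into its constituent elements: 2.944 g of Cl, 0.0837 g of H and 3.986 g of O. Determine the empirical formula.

Moles — Cl: 2.944 / 35.45 = 0.08305 mol; H: 0.0837 / 1.008 = 0.08304 mol; O: 3.986 / 16.00 = 0.2491 mol
Divide by the smallest (0.08304 mol H): Cl 1.000, H 1.000, O 3.000
≈ 1:1:3 → ClHO3

ClHO3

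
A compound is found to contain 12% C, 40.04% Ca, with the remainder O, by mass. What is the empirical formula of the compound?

Assume 100 g: 12 g C, 40.04 g Ca, 47.96 g O.
n(C) = 12/12.01 = 0.9992, n(Ca) = 40.04/40.08 = 0.999, n(O) = 47.96/16.00 = 2.998
Smallest is Ca at 0.999 mol; normalising gives C 1.000, Ca 1.000, O 3.000
→ CCaO3

CCaO3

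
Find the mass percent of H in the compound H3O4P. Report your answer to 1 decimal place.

Molar mass = 3(1.008) + 4(16.00) + 1(30.97) = 97.994 g/mol
Mass of H per mole = 3 × 1.008 = 3.024 g
% H = 3.024 / 97.994 × 100 = 3.1%

3.1%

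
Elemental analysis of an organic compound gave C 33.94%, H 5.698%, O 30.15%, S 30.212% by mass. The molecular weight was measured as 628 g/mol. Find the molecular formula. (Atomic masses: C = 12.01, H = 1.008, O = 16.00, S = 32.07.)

C18H36O12S6

Assume 100 g: 33.94 g C, 5.698 g H, 30.15 g O, 30.212 g S.
Moles — C: 33.94 / 12.01 = 2.826 mol; H: 5.698 / 1.008 = 5.653 mol; O: 30.15 / 16.00 = 1.884 mol; S: 30.212 / 32.07 = 0.9421 mol
Ratios (÷ 0.9421): C 3.000, H 6.000, O 2.000, S 1.000
Ratio ≈ 3:6:2:1, so the empirical formula is C3H6O2S
Empirical-formula mass = 106.15 g/mol
n = 628 / 106.15 = 5.92 ≈ 6
Molecular formula = (C3H6O2S)×6 = C18H36O12S6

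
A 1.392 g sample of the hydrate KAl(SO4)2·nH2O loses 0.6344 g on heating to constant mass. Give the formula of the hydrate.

Mass of anhydrous KAl(SO4)2 = 1.392 − 0.6344 = 0.7576 g
mol H2O = 0.6344 / 18.02 = 0.03521
Molar mass of KAl(SO4)2 = 258.22 g/mol → mol KAl(SO4)2 = 0.7576 / 258.22 = 0.002934
n = 0.03521 / 0.002934 = 12.00 ≈ 12 → KAl(SO4)2·12H2O

KAl(SO4)2·12H2O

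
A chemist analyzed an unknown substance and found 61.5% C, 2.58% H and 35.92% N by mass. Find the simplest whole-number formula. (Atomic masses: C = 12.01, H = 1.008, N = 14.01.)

C2HN

Assume 100 g: 61.5 g C, 2.58 g H, 35.92 g N.
n(C) = 61.5/12.01 = 5.121, n(H) = 2.58/1.008 = 2.56, n(N) = 35.92/14.01 = 2.564
Divide by the smallest (2.56 mol H): C 2.001, H 1.000, N 1.002
Ratio ≈ 2:1:1, so the empirical formula is C2HN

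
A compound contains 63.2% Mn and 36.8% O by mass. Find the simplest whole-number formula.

MnO2

Assume 100 g: 63.2 g Mn, 36.8 g O.
Moles — Mn: 63.2 / 54.94 = 1.15 mol; O: 36.8 / 16.00 = 2.3 mol
Divide by the smallest (1.15 mol Mn): Mn 1.000, O 1.999
≈ 1:2 → MnO2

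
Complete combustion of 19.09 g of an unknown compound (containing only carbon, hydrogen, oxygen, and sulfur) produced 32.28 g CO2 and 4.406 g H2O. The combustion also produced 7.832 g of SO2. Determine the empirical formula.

C6H4O3S

mol C = 32.28 / 44.01 = 0.7335; mass C = 0.7335 × 12.01 = 8.809 g
mol H = 2 × (4.406 / 18.02) = 0.4890; mass H = 0.4890 × 1.008 = 0.4929 g
mol S = 7.832 / 64.07 = 0.1222; mass S = 3.920 g
mass O = 19.09 − (13.22) = 5.868 g → mol O = 0.3667
Ratios (÷ 0.1222): C 6.000, H 4.000, O 3.000, S 1.000
≈ 6:4:3:1 → C6H4O3S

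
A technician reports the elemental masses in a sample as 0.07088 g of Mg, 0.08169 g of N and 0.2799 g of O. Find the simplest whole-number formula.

Mg: 0.07088 g ÷ 24.31 g/mol = 0.002916 mol
N: 0.08169 g ÷ 14.01 g/mol = 0.005831 mol
O: 0.2799 g ÷ 16.00 g/mol = 0.01749 mol
Divide by the smallest (0.002916 mol Mg): Mg 1.000, N 2.000, O 6.000
Ratio ≈ 1:2:6, so the empirical formula is MgN2O6

MgN2O6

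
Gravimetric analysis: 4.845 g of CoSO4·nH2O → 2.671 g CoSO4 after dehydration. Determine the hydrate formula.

Mass of water lost = 4.845 − 2.671 = 2.174 g → 2.174 / 18.02 = 0.1206 mol H2O
Molar mass of CoSO4 = 155.00 g/mol → mol CoSO4 = 2.671 / 155.00 = 0.01723
n = 0.1206 / 0.01723 = 7.00 ≈ 7 → CoSO4·7H2O

CoSO4·7H2O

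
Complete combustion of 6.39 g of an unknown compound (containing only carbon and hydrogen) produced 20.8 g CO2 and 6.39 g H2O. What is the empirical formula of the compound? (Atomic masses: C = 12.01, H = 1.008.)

C2H3

mol C = 20.8 / 44.01 = 0.4726; mass C = 0.4726 × 12.01 = 5.676 g
mol H = 2 × (6.39 / 18.02) = 0.7092; mass H = 0.7092 × 1.008 = 0.7149 g
Divide by the smallest (0.4726 mol C): C 1.000, H 1.501
×2: C 2.00, H 3.00 → C2H3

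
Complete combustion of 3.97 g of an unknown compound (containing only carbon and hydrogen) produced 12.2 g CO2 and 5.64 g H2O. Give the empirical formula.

C4H9

mol C = 12.2 / 44.01 = 0.2772; mass C = 0.2772 × 12.01 = 3.329 g
mol H = 2 × (5.64 / 18.02) = 0.6260; mass H = 0.6260 × 1.008 = 0.6310 g
Smallest is C at 0.2772 mol; normalising gives C 1.000, H 2.258
Scaling by 4: C 4.00, H 9.03 → C4H9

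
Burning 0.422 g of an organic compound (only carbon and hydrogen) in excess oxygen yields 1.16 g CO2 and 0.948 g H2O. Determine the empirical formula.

CH4

mol C = 1.16 / 44.01 = 0.02636; mass C = 0.02636 × 12.01 = 0.3166 g
mol H = 2 × (0.948 / 18.02) = 0.1052; mass H = 0.1052 × 1.008 = 0.1061 g
Smallest is C at 0.02636 mol; normalising gives C 1.000, H 3.992
→ CH4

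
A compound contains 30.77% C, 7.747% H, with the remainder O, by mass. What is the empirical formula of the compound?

C2H6O3

Assume 100 g: 30.77 g C, 7.747 g H, 61.483 g O.
C: 30.77 g ÷ 12.01 g/mol = 2.562 mol
H: 7.747 g ÷ 1.008 g/mol = 7.686 mol
O: 61.483 g ÷ 16.00 g/mol = 3.843 mol
Divide by the smallest (2.562 mol C): C 1.000, H 3.000, O 1.500
Scaling by 2: C 2.00, H 6.00, O 3.00 → C2H6O3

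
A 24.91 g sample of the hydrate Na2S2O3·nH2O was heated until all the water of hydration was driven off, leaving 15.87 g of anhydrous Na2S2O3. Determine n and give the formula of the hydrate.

Mass of water lost = 24.91 − 15.87 = 9.04 g → 9.04 / 18.02 = 0.5017 mol H2O
Molar mass of Na2S2O3 = 158.12 g/mol → mol Na2S2O3 = 15.87 / 158.12 = 0.1004
n = 0.5017 / 0.1004 = 5.00 ≈ 5 → Na2S2O3·5H2O

Na2S2O3·5H2O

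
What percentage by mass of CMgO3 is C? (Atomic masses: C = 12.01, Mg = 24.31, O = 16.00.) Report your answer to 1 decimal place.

Molar mass = 1(12.01) + 1(24.31) + 3(16.00) = 84.320 g/mol
Mass of C per mole = 1 × 12.01 = 12.010 g
% C = 12.010 / 84.320 × 100 = 14.2%

14.2%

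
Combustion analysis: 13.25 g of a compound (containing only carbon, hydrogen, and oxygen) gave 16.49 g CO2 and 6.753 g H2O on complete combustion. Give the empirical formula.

mol C = 16.49 / 44.01 = 0.3747; mass C = 0.3747 × 12.01 = 4.500 g
mol H = 2 × (6.753 / 18.02) = 0.7495; mass H = 0.7495 × 1.008 = 0.7555 g
mass O = 13.25 − (5.255) = 7.995 g → mol O = 0.4997
Divide by the smallest (0.3747 mol C): C 1.000, H 2.000, O 1.334
Scaling by 3: C 3.00, H 6.00, O 4.00 → C3H6O4

C3H6O4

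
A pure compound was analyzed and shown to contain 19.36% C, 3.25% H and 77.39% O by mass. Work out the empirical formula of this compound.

Assume 100 g: 19.36 g C, 3.25 g H, 77.39 g O.
Moles — C: 19.36 / 12.01 = 1.612 mol; H: 3.25 / 1.008 = 3.224 mol; O: 77.39 / 16.00 = 4.837 mol
Ratios (÷ 1.612): C 1.000, H 2.000, O 3.001
→ CH2O3

CH2O3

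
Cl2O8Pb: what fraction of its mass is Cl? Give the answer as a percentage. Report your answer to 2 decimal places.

Molar mass = 2(35.45) + 8(16.00) + 1(207.2) = 406.100 g/mol
Mass of Cl per mole = 2 × 35.45 = 70.900 g
% Cl = 70.900 / 406.100 × 100 = 17.46%

17.46%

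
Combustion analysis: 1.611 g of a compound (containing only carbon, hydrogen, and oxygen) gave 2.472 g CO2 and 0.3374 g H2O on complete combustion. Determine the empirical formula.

C3H2O3

mol C = 2.472 / 44.01 = 0.05617; mass C = 0.05617 × 12.01 = 0.6746 g
mol H = 2 × (0.3374 / 18.02) = 0.03745; mass H = 0.03745 × 1.008 = 0.03775 g
mass O = 1.611 − (0.7123) = 0.8987 g → mol O = 0.05617
Ratios (÷ 0.03745): C 1.500, H 1.000, O 1.500
Scaling by 2: C 3.00, H 2.00, O 3.00 → C3H2O3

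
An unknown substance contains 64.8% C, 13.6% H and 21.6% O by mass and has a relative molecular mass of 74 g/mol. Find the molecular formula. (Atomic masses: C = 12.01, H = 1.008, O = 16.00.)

Assume 100 g: 64.8 g C, 13.6 g H, 21.6 g O.
n(C) = 64.8/12.01 = 5.396, n(H) = 13.6/1.008 = 13.49, n(O) = 21.6/16.00 = 1.35
Divide by the smallest (1.35 mol O): C 3.997, H 9.994, O 1.000
Ratio ≈ 4:10:1, so the empirical formula is C4H10O
Empirical-formula mass = 74.12 g/mol
n = 74 / 74.12 = 1.00 ≈ 1
Molecular formula = empirical formula = C4H10O

C4H10O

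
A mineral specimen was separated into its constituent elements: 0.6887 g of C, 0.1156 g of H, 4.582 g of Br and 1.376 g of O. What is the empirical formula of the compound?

C2H4Br2O3

C: 0.6887 g ÷ 12.01 g/mol = 0.05734 mol
H: 0.1156 g ÷ 1.008 g/mol = 0.1147 mol
Br: 4.582 g ÷ 79.90 g/mol = 0.05735 mol
O: 1.376 g ÷ 16.00 g/mol = 0.086 mol
Smallest is C at 0.05734 mol; normalising gives C 1.000, H 2.000, Br 1.000, O 1.500
Multiply by 2: C 2.00, H 4.00, Br 2.00, O 3.00 → C2H4Br2O3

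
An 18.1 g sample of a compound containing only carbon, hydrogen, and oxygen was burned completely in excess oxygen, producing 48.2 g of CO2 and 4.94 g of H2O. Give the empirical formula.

mol C = 48.2 / 44.01 = 1.095; mass C = 1.095 × 12.01 = 13.15 g
mol H = 2 × (4.94 / 18.02) = 0.5483; mass H = 0.5483 × 1.008 = 0.5527 g
mass O = 18.1 − (13.71) = 4.394 g → mol O = 0.2746
Smallest is O at 0.2746 mol; normalising gives C 3.988, H 1.997, O 1.000
→ C4H2O

C4H2O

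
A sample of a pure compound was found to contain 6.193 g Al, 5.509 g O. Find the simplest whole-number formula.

n(Al) = 6.193/26.98 = 0.2295, n(O) = 5.509/16.00 = 0.3443
Divide by the smallest (0.2295 mol Al): Al 1.000, O 1.500
Multiply by 2: Al 2.00, O 3.00 → Al2O3

Al2O3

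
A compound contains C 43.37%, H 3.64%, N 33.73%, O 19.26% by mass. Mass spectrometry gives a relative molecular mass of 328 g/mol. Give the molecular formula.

C12H12N8O4

Assume 100 g: 43.37 g C, 3.64 g H, 33.73 g N, 19.26 g O.
n(C) = 43.37/12.01 = 3.611, n(H) = 3.64/1.008 = 3.611, n(N) = 33.73/14.01 = 2.408, n(O) = 19.26/16.00 = 1.204
Smallest is O at 1.204 mol; normalising gives C 3.000, H 3.000, N 2.000, O 1.000
≈ 3:3:2:1 → C3H3N2O
Empirical-formula mass = 83.07 g/mol
n = 328 / 83.07 = 3.95 ≈ 4
Molecular formula = (C3H3N2O)×4 = C12H12N8O4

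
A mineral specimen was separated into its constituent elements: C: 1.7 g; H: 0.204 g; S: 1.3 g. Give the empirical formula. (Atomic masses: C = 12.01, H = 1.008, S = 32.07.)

Moles — C: 1.7 / 12.01 = 0.1415 mol; H: 0.204 / 1.008 = 0.2024 mol; S: 1.3 / 32.07 = 0.04054 mol
Ratios (÷ 0.04054): C 3.492, H 4.993, S 1.000
Multiply by 2: C 6.98, H 9.99, S 2.00 → C7H10S2

C7H10S2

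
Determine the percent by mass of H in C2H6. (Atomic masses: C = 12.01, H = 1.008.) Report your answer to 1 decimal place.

20.1%

Molar mass = 2(12.01) + 6(1.008) = 30.068 g/mol
Mass of H per mole = 6 × 1.008 = 6.048 g
% H = 6.048 / 30.068 × 100 = 20.1%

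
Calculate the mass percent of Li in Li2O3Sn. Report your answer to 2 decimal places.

Molar mass = 2(6.94) + 3(16.00) + 1(118.71) = 180.590 g/mol
Mass of Li per mole = 2 × 6.94 = 13.880 g
% Li = 13.880 / 180.590 × 100 = 7.69%

7.69%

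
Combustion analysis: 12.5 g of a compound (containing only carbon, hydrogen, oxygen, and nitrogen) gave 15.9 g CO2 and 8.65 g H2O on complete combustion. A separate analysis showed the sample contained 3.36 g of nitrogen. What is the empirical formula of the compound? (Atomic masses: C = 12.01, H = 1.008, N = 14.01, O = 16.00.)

C3H8N2O2

mol C = 15.9 / 44.01 = 0.3613; mass C = 0.3613 × 12.01 = 4.339 g
mol H = 2 × (8.65 / 18.02) = 0.9600; mass H = 0.9600 × 1.008 = 0.9677 g
mol N = 3.36 / 14.01 = 0.2398
mass O = 12.5 − (8.667) = 3.833 g → mol O = 0.2396
Smallest is O at 0.2396 mol; normalising gives C 1.508, H 4.007, N 1.001, O 1.000
Multiply by 2: C 3.02, H 8.01, N 2.00, O 2.00 → C3H8N2O2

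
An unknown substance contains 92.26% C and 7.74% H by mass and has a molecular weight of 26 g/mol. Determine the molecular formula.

C2H2

Assume 100 g: 92.26 g C, 7.74 g H.
n(C) = 92.26/12.01 = 7.682, n(H) = 7.74/1.008 = 7.679
Ratios (÷ 7.679): C 1.000, H 1.000
Ratio ≈ 1:1, so the empirical formula is CH
Empirical-formula mass = 13.02 g/mol
n = 26 / 13.02 = 2.00 ≈ 2
Molecular formula = (CH)×2 = C2H2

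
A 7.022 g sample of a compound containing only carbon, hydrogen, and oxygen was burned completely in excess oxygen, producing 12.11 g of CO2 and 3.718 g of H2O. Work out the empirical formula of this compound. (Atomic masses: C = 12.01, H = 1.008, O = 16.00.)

mol C = 12.11 / 44.01 = 0.2752; mass C = 0.2752 × 12.01 = 3.305 g
mol H = 2 × (3.718 / 18.02) = 0.4127; mass H = 0.4127 × 1.008 = 0.4160 g
mass O = 7.022 − (3.721) = 3.301 g → mol O = 0.2063
Ratios (÷ 0.2063): C 1.334, H 2.000, O 1.000
Multiply by 3: C 4.00, H 6.00, O 3.00 → C4H6O3

C4H6O3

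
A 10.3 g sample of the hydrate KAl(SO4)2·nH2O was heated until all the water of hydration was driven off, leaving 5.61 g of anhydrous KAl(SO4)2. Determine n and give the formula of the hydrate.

Mass of water lost = 10.3 − 5.61 = 4.69 g → 4.69 / 18.02 = 0.2603 mol H2O
Molar mass of KAl(SO4)2 = 258.22 g/mol → mol KAl(SO4)2 = 5.61 / 258.22 = 0.02173
n = 0.2603 / 0.02173 = 11.98 ≈ 12 → KAl(SO4)2·12H2O

KAl(SO4)2·12H2O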